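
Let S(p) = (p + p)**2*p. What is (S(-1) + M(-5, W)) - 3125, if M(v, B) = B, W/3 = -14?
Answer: -3171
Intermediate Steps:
W = -42 (W = 3*(-14) = -42)
S(p) = 4*p**3 (S(p) = (2*p)**2*p = (4*p**2)*p = 4*p**3)
(S(-1) + M(-5, W)) - 3125 = (4*(-1)**3 - 42) - 3125 = (4*(-1) - 42) - 3125 = (-4 - 42) - 3125 = -46 - 3125 = -3171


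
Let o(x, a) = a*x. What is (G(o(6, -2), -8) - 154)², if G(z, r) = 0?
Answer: 23716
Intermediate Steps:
(G(o(6, -2), -8) - 154)² = (0 - 154)² = (-154)² = 23716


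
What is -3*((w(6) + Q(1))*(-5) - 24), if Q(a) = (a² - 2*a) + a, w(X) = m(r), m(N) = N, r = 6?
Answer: 162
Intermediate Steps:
w(X) = 6
Q(a) = a² - a
-3*((w(6) + Q(1))*(-5) - 24) = -3*((6 + 1*(-1 + 1))*(-5) - 24) = -3*((6 + 1*0)*(-5) - 24) = -3*((6 + 0)*(-5) - 24) = -3*(6*(-5) - 24) = -3*(-30 - 24) = -3*(-54) = 162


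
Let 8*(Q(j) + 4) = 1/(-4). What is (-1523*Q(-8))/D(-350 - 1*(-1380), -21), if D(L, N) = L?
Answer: 196467/32960 ≈ 5.9608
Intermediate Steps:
Q(j) = -129/32 (Q(j) = -4 + (1/8)/(-4) = -4 + (1/8)*(-1/4) = -4 - 1/32 = -129/32)
(-1523*Q(-8))/D(-350 - 1*(-1380), -21) = (-1523*(-129/32))/(-350 - 1*(-1380)) = 196467/(32*(-350 + 1380)) = (196467/32)/1030 = (196467/32)*(1/1030) = 196467/32960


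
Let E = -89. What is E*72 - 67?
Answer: -6475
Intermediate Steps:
E*72 - 67 = -89*72 - 67 = -6408 - 67 = -6475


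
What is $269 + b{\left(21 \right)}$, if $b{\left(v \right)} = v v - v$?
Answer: $689$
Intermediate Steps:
$b{\left(v \right)} = v^{2} - v$
$269 + b{\left(21 \right)} = 269 + 21 \left(-1 + 21\right) = 269 + 21 \cdot 20 = 269 + 420 = 689$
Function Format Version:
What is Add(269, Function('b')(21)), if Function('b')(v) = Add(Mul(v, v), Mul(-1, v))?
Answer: 689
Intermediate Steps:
Function('b')(v) = Add(Pow(v, 2), Mul(-1, v))
Add(269, Function('b')(21)) = Add(269, Mul(21, Add(-1, 21))) = Add(269, Mul(21, 20)) = Add(269, 420) = 689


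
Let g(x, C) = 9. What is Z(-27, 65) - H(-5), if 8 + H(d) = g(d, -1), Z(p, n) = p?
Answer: -28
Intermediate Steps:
H(d) = 1 (H(d) = -8 + 9 = 1)
Z(-27, 65) - H(-5) = -27 - 1*1 = -27 - 1 = -28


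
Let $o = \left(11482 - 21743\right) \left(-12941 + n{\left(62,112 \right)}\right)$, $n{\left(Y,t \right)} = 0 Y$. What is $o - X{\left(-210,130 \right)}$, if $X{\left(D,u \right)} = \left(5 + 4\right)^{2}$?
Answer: $132787520$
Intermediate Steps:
$n{\left(Y,t \right)} = 0$
$X{\left(D,u \right)} = 81$ ($X{\left(D,u \right)} = 9^{2} = 81$)
$o = 132787601$ ($o = \left(11482 - 21743\right) \left(-12941 + 0\right) = \left(-10261\right) \left(-12941\right) = 132787601$)
$o - X{\left(-210,130 \right)} = 132787601 - 81 = 132787520$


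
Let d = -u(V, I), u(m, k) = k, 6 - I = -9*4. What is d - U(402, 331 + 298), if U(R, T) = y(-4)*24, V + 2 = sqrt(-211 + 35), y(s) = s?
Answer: 54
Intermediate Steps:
I = 42 (I = 6 - (-9)*4 = 6 - 1*(-36) = 6 + 36 = 42)
V = -2 + 4*I*sqrt(11) (V = -2 + sqrt(-211 + 35) = -2 + sqrt(-176) = -2 + 4*I*sqrt(11) ≈ -2.0 + 13.266*I)
U(R, T) = -96 (U(R, T) = -4*24 = -96)
d = -42 (d = -1*42 = -42)
d - U(402, 331 + 298) = -42 - 1*(-96) = -42 + 96 = 54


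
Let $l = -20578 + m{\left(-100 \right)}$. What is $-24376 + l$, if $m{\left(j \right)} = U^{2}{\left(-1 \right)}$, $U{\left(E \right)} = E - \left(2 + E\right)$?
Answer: $-44950$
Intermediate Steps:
$U{\left(E \right)} = -2$
$m{\left(j \right)} = 4$ ($m{\left(j \right)} = \left(-2\right)^{2} = 4$)
$l = -20574$ ($l = -20578 + 4 = -20574$)
$-24376 + l = -24376 - 20574 = -44950$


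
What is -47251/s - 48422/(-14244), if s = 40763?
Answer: 650391371/290314086 ≈ 2.2403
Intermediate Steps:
-47251/s - 48422/(-14244) = -47251/40763 - 48422/(-14244) = -47251*1/40763 - 48422*(-1/14244) = -47251/40763 + 24211/7122 = 650391371/290314086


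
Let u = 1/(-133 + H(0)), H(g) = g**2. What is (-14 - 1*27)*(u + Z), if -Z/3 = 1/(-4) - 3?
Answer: -212503/532 ≈ -399.44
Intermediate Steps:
u = -1/133 (u = 1/(-133 + 0**2) = 1/(-133 + 0) = 1/(-133) = -1/133 ≈ -0.0075188)
Z = 39/4 (Z = -3*(1/(-4) - 3) = -3*(1*(-1/4) - 3) = -3*(-1/4 - 3) = -3*(-13/4) = 39/4 ≈ 9.7500)
(-14 - 1*27)*(u + Z) = (-14 - 1*27)*(-1/133 + 39/4) = (-14 - 27)*(5183/532) = -41*5183/532 = -212503/532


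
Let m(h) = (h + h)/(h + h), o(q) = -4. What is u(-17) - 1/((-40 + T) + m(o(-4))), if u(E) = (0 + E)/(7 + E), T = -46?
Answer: 291/170 ≈ 1.7118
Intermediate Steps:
m(h) = 1 (m(h) = (2*h)/((2*h)) = (2*h)*(1/(2*h)) = 1)
u(E) = E/(7 + E)
u(-17) - 1/((-40 + T) + m(o(-4))) = -17/(7 - 17) - 1/((-40 - 46) + 1) = -17/(-10) - 1/(-86 + 1) = -17*(-⅒) - 1/(-85) = 17/10 - 1*(-1/85) = 17/10 + 1/85 = 291/170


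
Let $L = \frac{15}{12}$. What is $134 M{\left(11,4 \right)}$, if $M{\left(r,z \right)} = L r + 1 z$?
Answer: $\frac{4757}{2} \approx 2378.5$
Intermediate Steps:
$L = \frac{5}{4}$ ($L = 15 \cdot \frac{1}{12} = \frac{5}{4} \approx 1.25$)
$M{\left(r,z \right)} = z + \frac{5 r}{4}$ ($M{\left(r,z \right)} = \frac{5 r}{4} + 1 z = \frac{5 r}{4} + z = z + \frac{5 r}{4}$)
$134 M{\left(11,4 \right)} = 134 \left(4 + \frac{5}{4} \cdot 11\right) = 134 \left(4 + \frac{55}{4}\right) = 134 \cdot \frac{71}{4} = \frac{4757}{2}$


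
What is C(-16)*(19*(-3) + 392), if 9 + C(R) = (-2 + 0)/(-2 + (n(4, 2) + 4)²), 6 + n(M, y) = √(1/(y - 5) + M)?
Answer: -686415/239 + 8040*√33/239 ≈ -2678.8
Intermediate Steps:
n(M, y) = -6 + √(M + 1/(-5 + y)) (n(M, y) = -6 + √(1/(y - 5) + M) = -6 + √(1/(-5 + y) + M) = -6 + √(M + 1/(-5 + y)))
C(R) = -9 - 2/(-2 + (-2 + √33/3)²) (C(R) = -9 + (-2 + 0)/(-2 + ((-6 + √((1 + 4*(-5 + 2))/(-5 + 2))) + 4)²) = -9 - 2/(-2 + ((-6 + √((1 + 4*(-3))/(-3))) + 4)²) = -9 - 2/(-2 + ((-6 + √(-(1 - 12)/3)) + 4)²) = -9 - 2/(-2 + ((-6 + √(-⅓*(-11))) + 4)²) = -9 - 2/(-2 + ((-6 + √(11/3)) + 4)²) = -9 - 2/(-2 + ((-6 + √33/3) + 4)²) = -9 - 2/(-2 + (-2 + √33/3)²))
C(-16)*(19*(-3) + 392) = (-2049/239 + 24*√33/239)*(19*(-3) + 392) = (-2049/239 + 24*√33/239)*(-57 + 392) = (-2049/239 + 24*√33/239)*335 = -686415/239 + 8040*√33/239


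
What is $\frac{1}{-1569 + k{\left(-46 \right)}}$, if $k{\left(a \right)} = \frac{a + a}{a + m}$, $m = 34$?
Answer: $- \frac{3}{4684} \approx -0.00064048$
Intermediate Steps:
$k{\left(a \right)} = \frac{2 a}{34 + a}$ ($k{\left(a \right)} = \frac{a + a}{a + 34} = \frac{2 a}{34 + a}$)
$\frac{1}{-1569 + k{\left(-46 \right)}} = \frac{1}{-1569 + 2 \left(-46\right) \frac{1}{34 - 46}} = \frac{1}{-1569 + 2 \left(-46\right) \frac{1}{-12}} = \frac{1}{-1569 + 2 \left(-46\right) \left(- \frac{1}{12}\right)} = \frac{1}{-1569 + \frac{23}{3}} = \frac{1}{- \frac{4684}{3}} = - \frac{3}{4684}$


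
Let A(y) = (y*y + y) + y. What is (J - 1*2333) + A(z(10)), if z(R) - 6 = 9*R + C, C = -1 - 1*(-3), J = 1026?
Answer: 8493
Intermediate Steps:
C = 2 (C = -1 + 3 = 2)
z(R) = 8 + 9*R (z(R) = 6 + (9*R + 2) = 6 + (2 + 9*R) = 8 + 9*R)
A(y) = y² + 2*y (A(y) = (y² + y) + y = (y + y²) + y = y² + 2*y)
(J - 1*2333) + A(z(10)) = (1026 - 1*2333) + (8 + 9*10)*(2 + (8 + 9*10)) = (1026 - 2333) + (8 + 90)*(2 + (8 + 90)) = -1307 + 98*(2 + 98) = -1307 + 98*100 = -1307 + 9800 = 8493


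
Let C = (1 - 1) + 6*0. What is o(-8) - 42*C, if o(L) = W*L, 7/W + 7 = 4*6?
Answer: -56/17 ≈ -3.2941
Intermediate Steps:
W = 7/17 (W = 7/(-7 + 4*6) = 7/(-7 + 24) = 7/17 ≈ 0.41176)
C = 0 (C = 0 + 0 = 0)
o(L) = 7*L/17
o(-8) - 42*C = (7/17)*(-8) - 42*0 = -56/17 + 0 = -56/17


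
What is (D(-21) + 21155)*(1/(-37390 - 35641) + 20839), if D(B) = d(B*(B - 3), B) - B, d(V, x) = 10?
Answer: 32242825267488/73031 ≈ 4.4150e+8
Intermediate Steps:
D(B) = 10 - B
(D(-21) + 21155)*(1/(-37390 - 35641) + 20839) = ((10 - 1*(-21)) + 21155)*(1/(-37390 - 35641) + 20839) = ((10 + 21) + 21155)*(1/(-73031) + 20839) = (31 + 21155)*(-1/73031 + 20839) = 21186*(1521893008/73031) = 32242825267488/73031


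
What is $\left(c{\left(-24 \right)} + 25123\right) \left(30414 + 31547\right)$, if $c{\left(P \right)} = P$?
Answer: $1555159139$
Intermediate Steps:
$\left(c{\left(-24 \right)} + 25123\right) \left(30414 + 31547\right) = \left(-24 + 25123\right) \left(30414 + 31547\right) = 25099 \cdot 61961 = 1555159139$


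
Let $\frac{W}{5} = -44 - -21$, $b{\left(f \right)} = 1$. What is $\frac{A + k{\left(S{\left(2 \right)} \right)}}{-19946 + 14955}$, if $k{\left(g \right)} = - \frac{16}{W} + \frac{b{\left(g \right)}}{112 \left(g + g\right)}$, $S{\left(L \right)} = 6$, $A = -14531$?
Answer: $\frac{2245889741}{771408960} \approx 2.9114$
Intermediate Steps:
$W = -115$ ($W = 5 \left(-44 - -21\right) = 5 \left(-44 + 21\right) = 5 \left(-23\right) = -115$)
$k{\left(g \right)} = \frac{16}{115} + \frac{1}{224 g}$ ($k{\left(g \right)} = - \frac{16}{-115} + 1 \frac{1}{112 \left(g + g\right)} = \left(-16\right) \left(- \frac{1}{115}\right) + 1 \frac{1}{112 \cdot 2 g} = \frac{16}{115} + 1 \frac{1}{224 g} = \frac{16}{115} + \frac{1}{224 g}$)
$\frac{A + k{\left(S{\left(2 \right)} \right)}}{-19946 + 14955} = \frac{-14531 + \frac{115 + 3584 \cdot 6}{25760 \cdot 6}}{-19946 + 14955} = \frac{-14531 + \frac{1}{25760} \cdot \frac{1}{6} \left(115 + 21504\right)}{-4991} = \left(-14531 + \frac{1}{25760} \cdot \frac{1}{6} \cdot 21619\right) \left(- \frac{1}{4991}\right) = \left(-14531 + \frac{21619}{154560}\right) \left(- \frac{1}{4991}\right) = \left(- \frac{2245889741}{154560}\right) \left(- \frac{1}{4991}\right) = \frac{2245889741}{771408960}$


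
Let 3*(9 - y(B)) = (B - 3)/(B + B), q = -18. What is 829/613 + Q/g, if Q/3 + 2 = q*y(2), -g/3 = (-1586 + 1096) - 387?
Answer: 1251163/1075202 ≈ 1.1637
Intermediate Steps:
y(B) = 9 - (-3 + B)/(6*B) (y(B) = 9 - (B - 3)/(3*(B + B)) = 9 - (-3 + B)/(3*(2*B)) = 9 - (-3 + B)*1/(2*B)/3 = 9 - (-3 + B)/(6*B))
g = 2631 (g = -3*((-1586 + 1096) - 387) = -3*(-490 - 387) = -3*(-877) = 2631)
Q = -993/2 (Q = -6 + 3*(-3*(3 + 53*2)/2) = -6 + 3*(-3*(3 + 106)/2) = -6 + 3*(-3*109/2) = -6 + 3*(-18*109/12) = -6 + 3*(-327/2) = -6 - 981/2 = -993/2 ≈ -496.50)
829/613 + Q/g = 829/613 - 993/2/2631 = 829*(1/613) - 993/2*1/2631 = 829/613 - 331/1754 = 1251163/1075202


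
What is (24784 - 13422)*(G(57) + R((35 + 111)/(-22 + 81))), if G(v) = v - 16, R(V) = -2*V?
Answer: 24166974/59 ≈ 4.0961e+5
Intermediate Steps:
G(v) = -16 + v
(24784 - 13422)*(G(57) + R((35 + 111)/(-22 + 81))) = (24784 - 13422)*((-16 + 57) - 2*(35 + 111)/(-22 + 81)) = 11362*(41 - 292/59) = 11362*(2127/59) = 24166974/59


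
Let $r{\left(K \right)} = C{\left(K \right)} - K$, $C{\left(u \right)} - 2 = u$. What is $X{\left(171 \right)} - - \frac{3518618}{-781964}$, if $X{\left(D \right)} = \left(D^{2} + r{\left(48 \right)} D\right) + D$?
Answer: $\frac{11631519119}{390982} \approx 29750.0$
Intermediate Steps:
$C{\left(u \right)} = 2 + u$
$r{\left(K \right)} = 2$ ($r{\left(K \right)} = \left(2 + K\right) - K = 2$)
$X{\left(D \right)} = D^{2} + 3 D$ ($X{\left(D \right)} = \left(D^{2} + 2 D\right) + D = D^{2} + 3 D$)
$X{\left(171 \right)} - - \frac{3518618}{-781964} = 171 \left(3 + 171\right) - - \frac{3518618}{-781964} = 171 \cdot 174 - \left(-3518618\right) \left(- \frac{1}{781964}\right) = 29754 - \frac{1759309}{390982} = \frac{11631519119}{390982}$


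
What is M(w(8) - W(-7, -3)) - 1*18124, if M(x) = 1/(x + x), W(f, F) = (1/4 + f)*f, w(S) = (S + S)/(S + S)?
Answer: -3352942/185 ≈ -18124.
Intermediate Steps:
w(S) = 1 (w(S) = (2*S)/((2*S)) = (2*S)*(1/(2*S)) = 1)
W(f, F) = f*(¼ + f) (W(f, F) = (¼ + f)*f = f*(¼ + f))
M(x) = 1/(2*x)
M(w(8) - W(-7, -3)) - 1*18124 = 1/(2*(1 - (-7)*(¼ - 7))) - 1*18124 = 1/(2*(1 - (-7)*(-27)/4)) - 18124 = 1/(2*(1 - 1*189/4)) - 18124 = 1/(2*(1 - 189/4)) - 18124 = 1/(2*(-185/4)) - 18124 = (½)*(-4/185) - 18124 = -2/185 - 18124 = -3352942/185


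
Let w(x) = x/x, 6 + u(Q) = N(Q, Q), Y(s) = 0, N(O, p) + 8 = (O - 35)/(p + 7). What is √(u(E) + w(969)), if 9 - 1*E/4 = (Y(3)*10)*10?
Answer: 3*I*√2666/43 ≈ 3.6023*I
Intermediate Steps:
N(O, p) = -8 + (-35 + O)/(7 + p) (N(O, p) = -8 + (O - 35)/(p + 7) = -8 + (-35 + O)/(7 + p))
E = 36 (E = 36 - 4*0*10*10 = 36 - 0*10 = 36 - 4*0 = 36 + 0 = 36)
u(Q) = -6 + (-91 - 7*Q)/(7 + Q) (u(Q) = -6 + (-91 + Q - 8*Q)/(7 + Q) = -6 + (-91 - 7*Q)/(7 + Q))
w(x) = 1
√(u(E) + w(969)) = √((-133 - 13*36)/(7 + 36) + 1) = √((-133 - 468)/43 + 1) = √((1/43)*(-601) + 1) = √(-601/43 + 1) = √(-558/43) = 3*I*√2666/43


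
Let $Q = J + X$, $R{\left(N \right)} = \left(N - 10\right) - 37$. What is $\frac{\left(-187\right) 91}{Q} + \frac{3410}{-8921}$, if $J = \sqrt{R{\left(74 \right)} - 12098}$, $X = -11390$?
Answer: $\frac{116970270920}{105222522681} + \frac{17017 i \sqrt{12071}}{129744171} \approx 1.1116 + 0.01441 i$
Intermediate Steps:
$R{\left(N \right)} = -47 + N$ ($R{\left(N \right)} = \left(-10 + N\right) - 37 = -47 + N$)
$J = i \sqrt{12071}$ ($J = \sqrt{\left(-47 + 74\right) - 12098} = \sqrt{27 - 12098} = \sqrt{-12071} = i \sqrt{12071} \approx 109.87 i$)
$Q = -11390 + i \sqrt{12071}$ ($Q = i \sqrt{12071} - 11390 = -11390 + i \sqrt{12071} \approx -11390.0 + 109.87 i$)
$\frac{\left(-187\right) 91}{Q} + \frac{3410}{-8921} = \frac{\left(-187\right) 91}{-11390 + i \sqrt{12071}} + \frac{3410}{-8921} = - \frac{17017}{-11390 + i \sqrt{12071}} + 3410 \left(- \frac{1}{8921}\right) = - \frac{17017}{-11390 + i \sqrt{12071}} - \frac{310}{811} = - \frac{310}{811} - \frac{17017}{-11390 + i \sqrt{12071}}$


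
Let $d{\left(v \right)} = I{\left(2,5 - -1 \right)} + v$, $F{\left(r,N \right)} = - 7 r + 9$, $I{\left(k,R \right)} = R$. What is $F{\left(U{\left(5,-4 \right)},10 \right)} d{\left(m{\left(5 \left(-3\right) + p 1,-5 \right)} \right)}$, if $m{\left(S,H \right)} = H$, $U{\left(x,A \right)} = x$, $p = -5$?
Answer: $-26$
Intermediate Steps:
$F{\left(r,N \right)} = 9 - 7 r$
$d{\left(v \right)} = 6 + v$ ($d{\left(v \right)} = \left(5 - -1\right) + v = \left(5 + 1\right) + v = 6 + v$)
$F{\left(U{\left(5,-4 \right)},10 \right)} d{\left(m{\left(5 \left(-3\right) + p 1,-5 \right)} \right)} = \left(9 - 35\right) \left(6 - 5\right) = \left(9 - 35\right) 1 = \left(-26\right) 1 = -26$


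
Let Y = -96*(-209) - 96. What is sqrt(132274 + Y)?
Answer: sqrt(152242) ≈ 390.18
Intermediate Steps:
Y = 19968 (Y = 20064 - 96 = 19968)
sqrt(132274 + Y) = sqrt(132274 + 19968) = sqrt(152242)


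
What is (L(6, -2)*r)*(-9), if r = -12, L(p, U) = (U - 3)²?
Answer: 2700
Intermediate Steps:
L(p, U) = (-3 + U)²
(L(6, -2)*r)*(-9) = ((-3 - 2)²*(-12))*(-9) = ((-5)²*(-12))*(-9) = (25*(-12))*(-9) = -300*(-9) = 2700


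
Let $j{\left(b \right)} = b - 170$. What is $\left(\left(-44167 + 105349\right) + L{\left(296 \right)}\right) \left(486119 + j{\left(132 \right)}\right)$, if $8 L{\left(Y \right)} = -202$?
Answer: $\frac{118908536787}{4} \approx 2.9727 \cdot 10^{10}$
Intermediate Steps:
$L{\left(Y \right)} = - \frac{101}{4}$ ($L{\left(Y \right)} = \frac{1}{8} \left(-202\right) = - \frac{101}{4}$)
$j{\left(b \right)} = -170 + b$
$\left(\left(-44167 + 105349\right) + L{\left(296 \right)}\right) \left(486119 + j{\left(132 \right)}\right) = \left(\left(-44167 + 105349\right) - \frac{101}{4}\right) \left(486119 + \left(-170 + 132\right)\right) = \left(61182 - \frac{101}{4}\right) \left(486119 - 38\right) = \frac{244627}{4} \cdot 486081 = \frac{118908536787}{4}$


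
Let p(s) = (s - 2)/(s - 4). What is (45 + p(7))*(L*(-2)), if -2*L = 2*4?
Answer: 1120/3 ≈ 373.33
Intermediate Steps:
L = -4 ≈ -4.0000
p(s) = (-2 + s)/(-4 + s)
(45 + p(7))*(L*(-2)) = (45 + (-2 + 7)/(-4 + 7))*(-4*(-2)) = (45 + 5/3)*8 = (140/3)*8 = 1120/3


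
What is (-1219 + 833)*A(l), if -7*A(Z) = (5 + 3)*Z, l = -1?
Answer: -3088/7 ≈ -441.14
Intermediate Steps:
A(Z) = -8*Z/7 (A(Z) = -(5 + 3)*Z/7 = -8*Z/7)
(-1219 + 833)*A(l) = (-1219 + 833)*(-8/7*(-1)) = -386*8/7 = -3088/7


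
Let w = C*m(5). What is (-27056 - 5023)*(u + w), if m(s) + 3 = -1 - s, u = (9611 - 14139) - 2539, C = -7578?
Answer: -1961149665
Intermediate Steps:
u = -7067 (u = -4528 - 2539 = -7067)
m(s) = -4 - s (m(s) = -3 + (-1 - s) = -4 - s)
w = 68202 (w = -7578*(-4 - 1*5) = -7578*(-4 - 5) = -7578*(-9) = 68202)
(-27056 - 5023)*(u + w) = (-27056 - 5023)*(-7067 + 68202) = -32079*61135 = -1961149665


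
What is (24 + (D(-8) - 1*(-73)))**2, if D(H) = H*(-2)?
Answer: 12769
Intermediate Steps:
D(H) = -2*H
(24 + (D(-8) - 1*(-73)))**2 = (24 + (-2*(-8) - 1*(-73)))**2 = (24 + (16 + 73))**2 = (24 + 89)**2 = 113**2 = 12769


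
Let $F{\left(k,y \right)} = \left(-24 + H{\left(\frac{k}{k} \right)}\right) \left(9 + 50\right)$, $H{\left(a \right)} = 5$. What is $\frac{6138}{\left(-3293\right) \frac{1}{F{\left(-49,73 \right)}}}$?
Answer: $\frac{6880698}{3293} \approx 2089.5$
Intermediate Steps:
$F{\left(k,y \right)} = -1121$ ($F{\left(k,y \right)} = \left(-24 + 5\right) \left(9 + 50\right) = \left(-19\right) 59 = -1121$)
$\frac{6138}{\left(-3293\right) \frac{1}{F{\left(-49,73 \right)}}} = \frac{6138}{\left(-3293\right) \frac{1}{-1121}} = \frac{6138}{\left(-3293\right) \left(- \frac{1}{1121}\right)} = \frac{6138}{\frac{3293}{1121}} = 6138 \cdot \frac{1121}{3293} = \frac{6880698}{3293}$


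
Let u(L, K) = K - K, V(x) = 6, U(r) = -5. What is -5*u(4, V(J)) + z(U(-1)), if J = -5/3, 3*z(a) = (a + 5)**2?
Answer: 0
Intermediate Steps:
z(a) = (5 + a)**2/3 (z(a) = (a + 5)**2/3 = (5 + a)**2/3)
J = -5/3 (J = -5*1/3 = -5/3 ≈ -1.6667)
u(L, K) = 0
-5*u(4, V(J)) + z(U(-1)) = -5*0 + (5 - 5)**2/3 = 0 + (1/3)*0**2 = 0 + (1/3)*0 = 0 + 0 = 0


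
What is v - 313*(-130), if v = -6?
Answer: 40684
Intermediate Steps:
v - 313*(-130) = -6 - 313*(-130) = -6 + 40690 = 40684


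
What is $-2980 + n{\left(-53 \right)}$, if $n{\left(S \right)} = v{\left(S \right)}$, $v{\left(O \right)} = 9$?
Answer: $-2971$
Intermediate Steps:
$n{\left(S \right)} = 9$
$-2980 + n{\left(-53 \right)} = -2980 + 9 = -2971$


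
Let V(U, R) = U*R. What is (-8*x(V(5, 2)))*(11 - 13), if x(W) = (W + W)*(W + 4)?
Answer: 4480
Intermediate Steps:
V(U, R) = R*U
x(W) = 2*W*(4 + W) (x(W) = (2*W)*(4 + W) = 2*W*(4 + W))
(-8*x(V(5, 2)))*(11 - 13) = (-16*2*5*(4 + 2*5))*(11 - 13) = -16*10*(4 + 10)*(-2) = -16*10*14*(-2) = -8*280*(-2) = -2240*(-2) = 4480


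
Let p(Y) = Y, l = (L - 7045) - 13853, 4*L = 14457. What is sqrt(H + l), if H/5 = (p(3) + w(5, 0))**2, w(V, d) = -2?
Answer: I*sqrt(69115)/2 ≈ 131.45*I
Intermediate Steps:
L = 14457/4 (L = (1/4)*14457 = 14457/4 ≈ 3614.3)
l = -69135/4 (l = (14457/4 - 7045) - 13853 = -13723/4 - 13853 = -69135/4 ≈ -17284.)
H = 5 (H = 5*(3 - 2)**2 = 5*1**2 = 5*1 = 5)
sqrt(H + l) = sqrt(5 - 69135/4) = sqrt(-69115/4) = I*sqrt(69115)/2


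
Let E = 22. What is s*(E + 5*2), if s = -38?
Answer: -1216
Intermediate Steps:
s*(E + 5*2) = -38*(22 + 5*2) = -38*(22 + 10) = -38*32 = -1216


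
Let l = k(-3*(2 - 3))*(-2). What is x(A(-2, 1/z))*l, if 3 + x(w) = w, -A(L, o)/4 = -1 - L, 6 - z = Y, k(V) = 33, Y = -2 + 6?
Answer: 462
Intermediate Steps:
Y = 4
z = 2 (z = 6 - 1*4 = 6 - 4 = 2)
A(L, o) = 4 + 4*L (A(L, o) = -4*(-1 - L) = 4 + 4*L)
x(w) = -3 + w
l = -66 (l = 33*(-2) = -66)
x(A(-2, 1/z))*l = (-3 + (4 + 4*(-2)))*(-66) = (-3 + (4 - 8))*(-66) = (-3 - 4)*(-66) = -7*(-66) = 462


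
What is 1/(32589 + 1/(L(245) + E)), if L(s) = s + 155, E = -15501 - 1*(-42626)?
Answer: 27525/897012226 ≈ 3.0685e-5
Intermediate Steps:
E = 27125 (E = -15501 + 42626 = 27125)
L(s) = 155 + s
1/(32589 + 1/(L(245) + E)) = 1/(32589 + 1/((155 + 245) + 27125)) = 1/(32589 + 1/(400 + 27125)) = 1/(32589 + 1/27525) = 1/(897012226/27525) = 27525/897012226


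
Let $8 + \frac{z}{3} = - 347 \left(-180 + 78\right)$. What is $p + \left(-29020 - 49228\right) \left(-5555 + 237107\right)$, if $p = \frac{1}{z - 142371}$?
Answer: $- \frac{656124548686849}{36213} \approx -1.8118 \cdot 10^{10}$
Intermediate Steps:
$z = 106158$ ($z = -24 + 3 \left(- 347 \left(-180 + 78\right)\right) = -24 + 3 \left(\left(-347\right) \left(-102\right)\right) = -24 + 3 \cdot 35394 = -24 + 106182 = 106158$)
$p = - \frac{1}{36213}$ ($p = \frac{1}{106158 - 142371} = \frac{1}{-36213} = - \frac{1}{36213} \approx -2.7614 \cdot 10^{-5}$)
$p + \left(-29020 - 49228\right) \left(-5555 + 237107\right) = - \frac{1}{36213} + \left(-29020 - 49228\right) \left(-5555 + 237107\right) = - \frac{1}{36213} - 18118480896 = - \frac{656124548686849}{36213}$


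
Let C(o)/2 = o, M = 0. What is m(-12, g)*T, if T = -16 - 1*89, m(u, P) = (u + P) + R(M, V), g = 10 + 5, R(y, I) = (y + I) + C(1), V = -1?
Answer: -420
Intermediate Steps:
C(o) = 2*o
R(y, I) = 2 + I + y (R(y, I) = (y + I) + 2*1 = (I + y) + 2 = 2 + I + y)
g = 15
m(u, P) = 1 + P + u (m(u, P) = (u + P) + (2 - 1 + 0) = (P + u) + 1 = 1 + P + u)
T = -105 (T = -16 - 89 = -105)
m(-12, g)*T = (1 + 15 - 12)*(-105) = 4*(-105) = -420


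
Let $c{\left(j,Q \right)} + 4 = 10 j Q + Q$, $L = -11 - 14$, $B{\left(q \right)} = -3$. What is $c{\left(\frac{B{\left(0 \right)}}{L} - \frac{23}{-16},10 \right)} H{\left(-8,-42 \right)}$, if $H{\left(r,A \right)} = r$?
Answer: $-1294$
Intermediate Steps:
$L = -25$
$c{\left(j,Q \right)} = -4 + Q + 10 Q j$ ($c{\left(j,Q \right)} = -4 + \left(10 j Q + Q\right) = -4 + \left(10 Q j + Q\right) = -4 + \left(Q + 10 Q j\right) = -4 + Q + 10 Q j$)
$c{\left(\frac{B{\left(0 \right)}}{L} - \frac{23}{-16},10 \right)} H{\left(-8,-42 \right)} = \left(-4 + 10 + 10 \cdot 10 \left(- \frac{3}{-25} - \frac{23}{-16}\right)\right) \left(-8\right) = \left(-4 + 10 + 10 \cdot 10 \left(\left(-3\right) \left(- \frac{1}{25}\right) - - \frac{23}{16}\right)\right) \left(-8\right) = \left(-4 + 10 + 10 \cdot 10 \left(\frac{3}{25} + \frac{23}{16}\right)\right) \left(-8\right) = \left(-4 + 10 + 10 \cdot 10 \cdot \frac{623}{400}\right) \left(-8\right) = \left(-4 + 10 + \frac{623}{4}\right) \left(-8\right) = \frac{647}{4} \left(-8\right) = -1294$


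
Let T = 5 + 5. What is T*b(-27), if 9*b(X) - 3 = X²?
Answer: 2440/3 ≈ 813.33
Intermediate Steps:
T = 10
b(X) = ⅓ + X²/9
T*b(-27) = 10*(⅓ + (⅑)*(-27)²) = 10*(⅓ + (⅑)*729) = 10*(⅓ + 81) = 10*(244/3) = 2440/3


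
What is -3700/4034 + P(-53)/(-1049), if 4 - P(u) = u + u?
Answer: -2162520/2115833 ≈ -1.0221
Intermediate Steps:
P(u) = 4 - 2*u (P(u) = 4 - (u + u) = 4 - 2*u)
-3700/4034 + P(-53)/(-1049) = -3700/4034 + (4 - 2*(-53))/(-1049) = -3700*1/4034 + (4 + 106)*(-1/1049) = -1850/2017 + 110*(-1/1049) = -1850/2017 - 110/1049 = -2162520/2115833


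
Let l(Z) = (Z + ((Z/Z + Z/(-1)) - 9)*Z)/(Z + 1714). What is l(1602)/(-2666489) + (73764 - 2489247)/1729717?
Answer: -10676714697114993/7647145904290354 ≈ -1.3962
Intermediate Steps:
l(Z) = (Z + Z*(-8 - Z))/(1714 + Z) (l(Z) = (Z + ((1 + Z*(-1)) - 9)*Z)/(1714 + Z) = (Z + ((1 - Z) - 9)*Z)/(1714 + Z) = (Z + (-8 - Z)*Z)/(1714 + Z) = (Z + Z*(-8 - Z))/(1714 + Z))
l(1602)/(-2666489) + (73764 - 2489247)/1729717 = -1*1602*(7 + 1602)/(1714 + 1602)/(-2666489) + (73764 - 2489247)/1729717 = -1*1602*1609/3316*(-1/2666489) - 2415483*1/1729717 = -1*1602*1/3316*1609*(-1/2666489) - 2415483/1729717 = -1288809/1658*(-1/2666489) - 2415483/1729717 = 1288809/4421038762 - 2415483/1729717 = -10676714697114993/7647145904290354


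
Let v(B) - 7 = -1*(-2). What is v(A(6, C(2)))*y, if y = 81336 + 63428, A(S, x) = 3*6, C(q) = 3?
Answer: 1302876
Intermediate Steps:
A(S, x) = 18
v(B) = 9 (v(B) = 7 - 1*(-2) = 7 + 2 = 9)
y = 144764
v(A(6, C(2)))*y = 9*144764 = 1302876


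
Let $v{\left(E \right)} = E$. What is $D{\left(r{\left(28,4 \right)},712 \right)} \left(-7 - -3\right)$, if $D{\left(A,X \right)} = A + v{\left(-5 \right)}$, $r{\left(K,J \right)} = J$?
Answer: $4$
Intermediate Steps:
$D{\left(A,X \right)} = -5 + A$ ($D{\left(A,X \right)} = A - 5 = -5 + A$)
$D{\left(r{\left(28,4 \right)},712 \right)} \left(-7 - -3\right) = \left(-5 + 4\right) \left(-7 - -3\right) = - (-7 + 3) = \left(-1\right) \left(-4\right) = 4$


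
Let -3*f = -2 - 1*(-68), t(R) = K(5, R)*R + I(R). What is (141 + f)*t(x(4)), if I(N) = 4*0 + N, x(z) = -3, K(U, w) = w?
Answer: 714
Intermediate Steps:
I(N) = N (I(N) = 0 + N = N)
t(R) = R + R² (t(R) = R*R + R = R² + R = R + R²)
f = -22 (f = -(-2 - 1*(-68))/3 = -(-2 + 68)/3 = -⅓*66 = -22)
(141 + f)*t(x(4)) = (141 - 22)*(-3*(1 - 3)) = 119*(-3*(-2)) = 119*6 = 714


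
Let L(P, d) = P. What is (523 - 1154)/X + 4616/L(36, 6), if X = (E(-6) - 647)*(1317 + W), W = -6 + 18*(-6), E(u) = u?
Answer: 302180255/2356677 ≈ 128.22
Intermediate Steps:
W = -114 (W = -6 - 108 = -114)
X = -785559 (X = (-6 - 647)*(1317 - 114) = -653*1203 = -785559)
(523 - 1154)/X + 4616/L(36, 6) = (523 - 1154)/(-785559) + 4616/36 = -631*(-1/785559) + 4616*(1/36) = 631/785559 + 1154/9 = 302180255/2356677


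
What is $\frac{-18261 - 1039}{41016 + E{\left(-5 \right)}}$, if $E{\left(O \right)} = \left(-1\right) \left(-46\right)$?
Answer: $- \frac{9650}{20531} \approx -0.47002$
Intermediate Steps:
$E{\left(O \right)} = 46$
$\frac{-18261 - 1039}{41016 + E{\left(-5 \right)}} = \frac{-18261 - 1039}{41016 + 46} = - \frac{19300}{41062} = \left(-19300\right) \frac{1}{41062} = - \frac{9650}{20531}$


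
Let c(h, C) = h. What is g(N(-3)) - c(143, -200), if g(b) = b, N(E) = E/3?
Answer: -144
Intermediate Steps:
N(E) = E/3 (N(E) = E*(1/3) = E/3)
g(N(-3)) - c(143, -200) = (1/3)*(-3) - 1*143 = -1 - 143 = -144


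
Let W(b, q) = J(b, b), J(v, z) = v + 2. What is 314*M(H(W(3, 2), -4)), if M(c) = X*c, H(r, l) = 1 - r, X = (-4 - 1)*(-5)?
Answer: -31400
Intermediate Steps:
J(v, z) = 2 + v
W(b, q) = 2 + b
X = 25 (X = -5*(-5) = 25)
M(c) = 25*c
314*M(H(W(3, 2), -4)) = 314*(25*(1 - (2 + 3))) = 314*(25*(1 - 1*5)) = 314*(25*(1 - 5)) = 314*(25*(-4)) = 314*(-100) = -31400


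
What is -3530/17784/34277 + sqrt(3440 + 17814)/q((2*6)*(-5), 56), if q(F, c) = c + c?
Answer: -1765/304791084 + sqrt(21254)/112 ≈ 1.3017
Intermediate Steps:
q(F, c) = 2*c
-3530/17784/34277 + sqrt(3440 + 17814)/q((2*6)*(-5), 56) = -3530/17784/34277 + sqrt(3440 + 17814)/((2*56)) = -3530*1/17784*(1/34277) + sqrt(21254)/112 = -1765/8892*1/34277 + sqrt(21254)*(1/112) = -1765/304791084 + sqrt(21254)/112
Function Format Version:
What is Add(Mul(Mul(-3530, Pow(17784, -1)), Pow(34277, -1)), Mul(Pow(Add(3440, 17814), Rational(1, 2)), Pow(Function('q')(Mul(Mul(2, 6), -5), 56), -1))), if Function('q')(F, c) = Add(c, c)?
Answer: Add(Rational(-1765, 304791084), Mul(Rational(1, 112), Pow(21254, Rational(1, 2)))) ≈ 1.3017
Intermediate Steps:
Function('q')(F, c) = Mul(2, c)
Add(Mul(Mul(-3530, Pow(17784, -1)), Pow(34277, -1)), Mul(Pow(Add(3440, 17814), Rational(1, 2)), Pow(Function('q')(Mul(Mul(2, 6), -5), 56), -1))) = Add(Mul(Mul(-3530, Pow(17784, -1)), Pow(34277, -1)), Mul(Pow(Add(3440, 17814), Rational(1, 2)), Pow(Mul(2, 56), -1))) = Add(Mul(Mul(-3530, Rational(1, 17784)), Rational(1, 34277)), Mul(Pow(21254, Rational(1, 2)), Pow(112, -1))) = Add(Mul(Rational(-1765, 8892), Rational(1, 34277)), Mul(Pow(21254, Rational(1, 2)), Rational(1, 112))) = Add(Rational(-1765, 304791084), Mul(Rational(1, 112), Pow(21254, Rational(1, 2))))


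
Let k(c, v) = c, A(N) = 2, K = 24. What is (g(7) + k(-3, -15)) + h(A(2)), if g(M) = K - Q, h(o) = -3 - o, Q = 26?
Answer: -10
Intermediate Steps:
g(M) = -2 (g(M) = 24 - 1*26 = 24 - 26 = -2)
(g(7) + k(-3, -15)) + h(A(2)) = (-2 - 3) + (-3 - 1*2) = -5 + (-3 - 2) = -5 - 5 = -10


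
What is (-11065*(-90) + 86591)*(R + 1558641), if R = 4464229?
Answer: 6519401425670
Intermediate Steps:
(-11065*(-90) + 86591)*(R + 1558641) = (-11065*(-90) + 86591)*(4464229 + 1558641) = (995850 + 86591)*6022870 = 1082441*6022870 = 6519401425670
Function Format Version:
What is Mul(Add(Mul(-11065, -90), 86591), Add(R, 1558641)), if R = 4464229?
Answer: 6519401425670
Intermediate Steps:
Mul(Add(Mul(-11065, -90), 86591), Add(R, 1558641)) = Mul(Add(Mul(-11065, -90), 86591), Add(4464229, 1558641)) = Mul(Add(995850, 86591), 6022870) = Mul(1082441, 6022870) = 6519401425670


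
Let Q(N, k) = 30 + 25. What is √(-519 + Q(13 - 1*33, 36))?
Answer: 4*I*√29 ≈ 21.541*I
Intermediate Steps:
Q(N, k) = 55
√(-519 + Q(13 - 1*33, 36)) = √(-519 + 55) = √(-464) = 4*I*√29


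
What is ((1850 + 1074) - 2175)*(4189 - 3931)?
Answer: 193242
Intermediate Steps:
((1850 + 1074) - 2175)*(4189 - 3931) = (2924 - 2175)*258 = 749*258 = 193242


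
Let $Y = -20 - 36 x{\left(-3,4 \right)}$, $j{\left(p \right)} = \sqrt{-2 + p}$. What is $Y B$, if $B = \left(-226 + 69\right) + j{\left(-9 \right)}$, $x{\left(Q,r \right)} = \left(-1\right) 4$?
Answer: $-19468 + 124 i \sqrt{11} \approx -19468.0 + 411.26 i$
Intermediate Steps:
$x{\left(Q,r \right)} = -4$
$B = -157 + i \sqrt{11}$ ($B = \left(-226 + 69\right) + \sqrt{-2 - 9} = -157 + \sqrt{-11} = -157 + i \sqrt{11} \approx -157.0 + 3.3166 i$)
$Y = 124$ ($Y = -20 - -144 = -20 + 144 = 124$)
$Y B = 124 \left(-157 + i \sqrt{11}\right) = -19468 + 124 i \sqrt{11}$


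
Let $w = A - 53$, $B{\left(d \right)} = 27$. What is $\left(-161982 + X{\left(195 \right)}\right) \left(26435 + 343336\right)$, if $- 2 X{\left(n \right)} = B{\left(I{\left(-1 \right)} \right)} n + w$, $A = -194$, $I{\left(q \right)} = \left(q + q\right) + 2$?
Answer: $-60824001561$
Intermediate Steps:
$I{\left(q \right)} = 2 + 2 q$ ($I{\left(q \right)} = 2 q + 2 = 2 + 2 q$)
$w = -247$ ($w = -194 - 53 = -247$)
$X{\left(n \right)} = \frac{247}{2} - \frac{27 n}{2}$ ($X{\left(n \right)} = - \frac{27 n - 247}{2} = - \frac{-247 + 27 n}{2} = \frac{247}{2} - \frac{27 n}{2}$)
$\left(-161982 + X{\left(195 \right)}\right) \left(26435 + 343336\right) = \left(-161982 + \left(\frac{247}{2} - \frac{5265}{2}\right)\right) \left(26435 + 343336\right) = \left(-161982 + \left(\frac{247}{2} - \frac{5265}{2}\right)\right) 369771 = \left(-161982 - 2509\right) 369771 = \left(-164491\right) 369771 = -60824001561$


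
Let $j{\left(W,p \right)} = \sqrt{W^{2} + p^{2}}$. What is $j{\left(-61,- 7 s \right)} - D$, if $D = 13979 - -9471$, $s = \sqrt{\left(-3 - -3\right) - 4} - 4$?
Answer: $-23450 + \sqrt{4309 - 784 i} \approx -23384.0 - 5.9473 i$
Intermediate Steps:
$s = -4 + 2 i$ ($s = \sqrt{\left(-3 + 3\right) - 4} - 4 = \sqrt{0 - 4} - 4 = \sqrt{-4} - 4 = 2 i - 4 = -4 + 2 i \approx -4.0 + 2.0 i$)
$D = 23450$ ($D = 13979 + 9471 = 23450$)
$j{\left(-61,- 7 s \right)} - D = \sqrt{\left(-61\right)^{2} + \left(- 7 \left(-4 + 2 i\right)\right)^{2}} - 23450 = \sqrt{3721 + \left(28 - 14 i\right)^{2}} - 23450 = -23450 + \sqrt{3721 + \left(28 - 14 i\right)^{2}}$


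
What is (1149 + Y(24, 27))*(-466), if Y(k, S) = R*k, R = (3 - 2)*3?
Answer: -568986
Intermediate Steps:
R = 3 (R = 1*3 = 3)
Y(k, S) = 3*k
(1149 + Y(24, 27))*(-466) = (1149 + 3*24)*(-466) = (1149 + 72)*(-466) = 1221*(-466) = -568986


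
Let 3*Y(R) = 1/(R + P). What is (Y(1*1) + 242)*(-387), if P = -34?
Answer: -1030151/11 ≈ -93650.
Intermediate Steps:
Y(R) = 1/(3*(-34 + R)) (Y(R) = 1/(3*(R - 34)) = 1/(3*(-34 + R)))
(Y(1*1) + 242)*(-387) = (1/(3*(-34 + 1*1)) + 242)*(-387) = (1/(3*(-34 + 1)) + 242)*(-387) = ((1/3)/(-33) + 242)*(-387) = ((1/3)*(-1/33) + 242)*(-387) = (-1/99 + 242)*(-387) = (23957/99)*(-387) = -1030151/11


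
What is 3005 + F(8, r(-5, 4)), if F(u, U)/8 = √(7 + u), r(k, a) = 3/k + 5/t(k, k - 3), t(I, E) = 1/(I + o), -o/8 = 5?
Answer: 3005 + 8*√15 ≈ 3036.0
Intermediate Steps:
o = -40 (o = -8*5 = -40)
t(I, E) = 1/(-40 + I) (t(I, E) = 1/(I - 40) = 1/(-40 + I))
r(k, a) = -200 + 3/k + 5*k (r(k, a) = 3/k + 5/(1/(-40 + k)) = 3/k + 5*(-40 + k) = 3/k + (-200 + 5*k) = -200 + 3/k + 5*k)
F(u, U) = 8*√(7 + u)
3005 + F(8, r(-5, 4)) = 3005 + 8*√(7 + 8) = 3005 + 8*√15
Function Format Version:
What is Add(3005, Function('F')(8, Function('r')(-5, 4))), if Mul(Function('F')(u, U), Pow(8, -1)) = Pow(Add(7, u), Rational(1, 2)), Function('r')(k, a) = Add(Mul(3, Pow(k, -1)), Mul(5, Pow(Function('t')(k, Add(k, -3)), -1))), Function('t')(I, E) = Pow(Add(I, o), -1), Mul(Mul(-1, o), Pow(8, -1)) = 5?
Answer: Add(3005, Mul(8, Pow(15, Rational(1, 2)))) ≈ 3036.0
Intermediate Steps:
o = -40 (o = Mul(-8, 5) = -40)
Function('t')(I, E) = Pow(Add(-40, I), -1) (Function('t')(I, E) = Pow(Add(I, -40), -1) = Pow(Add(-40, I), -1))
Function('r')(k, a) = Add(-200, Mul(3, Pow(k, -1)), Mul(5, k)) (Function('r')(k, a) = Add(Mul(3, Pow(k, -1)), Mul(5, Pow(Pow(Add(-40, k), -1), -1))) = Add(Mul(3, Pow(k, -1)), Mul(5, Add(-40, k))) = Add(Mul(3, Pow(k, -1)), Add(-200, Mul(5, k))) = Add(-200, Mul(3, Pow(k, -1)), Mul(5, k)))
Function('F')(u, U) = Mul(8, Pow(Add(7, u), Rational(1, 2)))
Add(3005, Function('F')(8, Function('r')(-5, 4))) = Add(3005, Mul(8, Pow(Add(7, 8), Rational(1, 2)))) = Add(3005, Mul(8, Pow(15, Rational(1, 2))))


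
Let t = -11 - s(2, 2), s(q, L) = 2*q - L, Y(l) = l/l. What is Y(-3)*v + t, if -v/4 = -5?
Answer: 7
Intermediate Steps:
Y(l) = 1
s(q, L) = -L + 2*q
v = 20 (v = -4*(-5) = 20)
t = -13 (t = -11 - (-1*2 + 2*2) = -11 - (-2 + 4) = -11 - 1*2 = -11 - 2 = -13)
Y(-3)*v + t = 1*20 - 13 = 20 - 13 = 7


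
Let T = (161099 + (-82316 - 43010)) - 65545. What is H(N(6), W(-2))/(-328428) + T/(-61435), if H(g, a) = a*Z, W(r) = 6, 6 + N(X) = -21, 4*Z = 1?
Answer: 6518577509/13451316120 ≈ 0.48461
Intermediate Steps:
Z = ¼ (Z = (¼)*1 = ¼ ≈ 0.25000)
N(X) = -27 (N(X) = -6 - 21 = -27)
T = -29772 (T = (161099 - 125326) - 65545 = 35773 - 65545 = -29772)
H(g, a) = a/4 (H(g, a) = a*(¼) = a/4)
H(N(6), W(-2))/(-328428) + T/(-61435) = ((¼)*6)/(-328428) - 29772/(-61435) = (3/2)*(-1/328428) - 29772*(-1/61435) = -1/218952 + 29772/61435 = 6518577509/13451316120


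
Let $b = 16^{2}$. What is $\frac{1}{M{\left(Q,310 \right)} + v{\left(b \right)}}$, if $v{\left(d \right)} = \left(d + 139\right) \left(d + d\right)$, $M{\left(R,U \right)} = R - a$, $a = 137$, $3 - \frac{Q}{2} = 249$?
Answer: $\frac{1}{201611} \approx 4.96 \cdot 10^{-6}$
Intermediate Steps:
$Q = -492$ ($Q = 6 - 498 = -492$)
$M{\left(R,U \right)} = -137 + R$ ($M{\left(R,U \right)} = R - 137 = -137 + R$)
$b = 256$
$v{\left(d \right)} = 2 d \left(139 + d\right)$ ($v{\left(d \right)} = \left(139 + d\right) 2 d = 2 d \left(139 + d\right)$)
$\frac{1}{M{\left(Q,310 \right)} + v{\left(b \right)}} = \frac{1}{\left(-137 - 492\right) + 2 \cdot 256 \left(139 + 256\right)} = \frac{1}{-629 + 2 \cdot 256 \cdot 395} = \frac{1}{-629 + 202240} = \frac{1}{201611}$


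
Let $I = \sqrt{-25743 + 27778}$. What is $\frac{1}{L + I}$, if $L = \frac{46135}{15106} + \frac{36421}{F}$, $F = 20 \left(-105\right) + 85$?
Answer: $\frac{82348741676110}{9919520811114771} + \frac{5482294444900 \sqrt{2035}}{9919520811114771} \approx 0.033234$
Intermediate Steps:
$F = -2015$ ($F = -2100 + 85 = -2015$)
$L = - \frac{35170277}{2341430}$ ($L = \frac{46135}{15106} + \frac{36421}{-2015} = 46135 \cdot \frac{1}{15106} + 36421 \left(- \frac{1}{2015}\right) = \frac{46135}{15106} - \frac{36421}{2015} = - \frac{35170277}{2341430} \approx -15.021$)
$I = \sqrt{2035} \approx 45.111$
$\frac{1}{L + I} = \frac{1}{- \frac{35170277}{2341430} + \sqrt{2035}}$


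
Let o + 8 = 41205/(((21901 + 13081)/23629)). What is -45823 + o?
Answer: -629627097/34982 ≈ -17999.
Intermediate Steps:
o = 973353089/34982 (o = -8 + 41205/(((21901 + 13081)/23629)) = -8 + 41205/((34982*(1/23629))) = -8 + 41205/(34982/23629) = -8 + 41205*(23629/34982) = -8 + 973632945/34982 = 973353089/34982 ≈ 27824.)
-45823 + o = -45823 + 973353089/34982 = -629627097/34982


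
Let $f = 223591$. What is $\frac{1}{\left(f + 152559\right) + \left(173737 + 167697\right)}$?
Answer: $\frac{1}{717584} \approx 1.3936 \cdot 10^{-6}$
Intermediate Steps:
$\frac{1}{\left(f + 152559\right) + \left(173737 + 167697\right)} = \frac{1}{\left(223591 + 152559\right) + \left(173737 + 167697\right)} = \frac{1}{376150 + 341434} = \frac{1}{717584}$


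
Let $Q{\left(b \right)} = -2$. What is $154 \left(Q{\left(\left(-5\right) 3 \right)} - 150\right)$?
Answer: $-23408$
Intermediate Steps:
$154 \left(Q{\left(\left(-5\right) 3 \right)} - 150\right) = 154 \left(-2 - 150\right) = 154 \left(-152\right) = -23408$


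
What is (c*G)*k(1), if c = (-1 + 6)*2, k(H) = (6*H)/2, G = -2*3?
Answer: -180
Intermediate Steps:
G = -6
k(H) = 3*H (k(H) = (6*H)*(½) = 3*H)
c = 10 (c = 5*2 = 10)
(c*G)*k(1) = (10*(-6))*(3*1) = -60*3 = -180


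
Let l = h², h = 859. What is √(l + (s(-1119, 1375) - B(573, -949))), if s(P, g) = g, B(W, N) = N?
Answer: 3*√82245 ≈ 860.35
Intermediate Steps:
l = 737881 (l = 859² = 737881)
√(l + (s(-1119, 1375) - B(573, -949))) = √(737881 + (1375 - 1*(-949))) = √(737881 + (1375 + 949)) = √(737881 + 2324) = √740205 = 3*√82245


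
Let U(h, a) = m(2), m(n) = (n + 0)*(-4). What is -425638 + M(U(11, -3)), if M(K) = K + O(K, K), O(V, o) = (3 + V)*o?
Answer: -425606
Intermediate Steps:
m(n) = -4*n (m(n) = n*(-4) = -4*n)
U(h, a) = -8 (U(h, a) = -4*2 = -8)
O(V, o) = o*(3 + V)
M(K) = K + K*(3 + K)
-425638 + M(U(11, -3)) = -425638 - 8*(4 - 8) = -425638 - 8*(-4) = -425638 + 32 = -425606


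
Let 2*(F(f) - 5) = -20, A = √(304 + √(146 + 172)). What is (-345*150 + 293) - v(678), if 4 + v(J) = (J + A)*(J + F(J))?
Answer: -507747 - 673*√(304 + √318) ≈ -5.1982e+5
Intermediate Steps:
A = √(304 + √318) ≈ 17.940
F(f) = -5 (F(f) = 5 + (½)*(-20) = 5 - 10 = -5)
v(J) = -4 + (-5 + J)*(J + √(304 + √318)) (v(J) = -4 + (J + √(304 + √318))*(J - 5) = -4 + (J + √(304 + √318))*(-5 + J) = -4 + (-5 + J)*(J + √(304 + √318)))
(-345*150 + 293) - v(678) = (-345*150 + 293) - (-4 + 678² - 5*678 - 5*√(304 + √318) + 678*√(304 + √318)) = (-51750 + 293) - (-4 + 459684 - 3390 - 5*√(304 + √318) + 678*√(304 + √318)) = -51457 - (456290 + 673*√(304 + √318)) = -51457 + (-456290 - 673*√(304 + √318)) = -507747 - 673*√(304 + √318)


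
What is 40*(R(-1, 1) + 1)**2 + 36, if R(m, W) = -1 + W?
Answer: 76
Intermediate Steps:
40*(R(-1, 1) + 1)**2 + 36 = 40*((-1 + 1) + 1)**2 + 36 = 40*(0 + 1)**2 + 36 = 40*1**2 + 36 = 40*1 + 36 = 40 + 36 = 76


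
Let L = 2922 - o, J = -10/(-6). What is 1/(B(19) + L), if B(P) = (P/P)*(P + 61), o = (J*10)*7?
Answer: 3/8656 ≈ 0.00034658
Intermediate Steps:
J = 5/3 (J = -10*(-⅙) = 5/3 ≈ 1.6667)
o = 350/3 (o = ((5/3)*10)*7 = (50/3)*7 = 350/3 ≈ 116.67)
B(P) = 61 + P (B(P) = 1*(61 + P) = 61 + P)
L = 8416/3 (L = 2922 - 1*350/3 = 2922 - 350/3 = 8416/3 ≈ 2805.3)
1/(B(19) + L) = 1/((61 + 19) + 8416/3) = 1/(80 + 8416/3) = 1/(8656/3) = 3/8656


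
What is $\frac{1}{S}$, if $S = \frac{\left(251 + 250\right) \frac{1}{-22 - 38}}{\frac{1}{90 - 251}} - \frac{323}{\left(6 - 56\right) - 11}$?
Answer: $\frac{1220}{1646567} \approx 0.00074094$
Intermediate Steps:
$S = \frac{1646567}{1220}$ ($S = \frac{501 \frac{1}{-60}}{\frac{1}{-161}} - \frac{323}{-50 - 11} = \frac{501 \left(- \frac{1}{60}\right)}{- \frac{1}{161}} - \frac{323}{-61} = \left(- \frac{167}{20}\right) \left(-161\right) - - \frac{323}{61} = \frac{26887}{20} + \frac{323}{61} = \frac{1646567}{1220} \approx 1349.6$)
$\frac{1}{S} = \frac{1}{\frac{1646567}{1220}} = \frac{1220}{1646567}$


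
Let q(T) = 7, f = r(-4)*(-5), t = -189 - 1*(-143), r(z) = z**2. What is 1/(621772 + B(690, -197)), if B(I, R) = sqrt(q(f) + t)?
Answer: 621772/386600420023 - I*sqrt(39)/386600420023 ≈ 1.6083e-6 - 1.6154e-11*I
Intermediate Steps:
t = -46 (t = -189 + 143 = -46)
f = -80 (f = (-4)**2*(-5) = 16*(-5) = -80)
B(I, R) = I*sqrt(39) (B(I, R) = sqrt(7 - 46) = sqrt(-39) = I*sqrt(39))
1/(621772 + B(690, -197)) = 1/(621772 + I*sqrt(39))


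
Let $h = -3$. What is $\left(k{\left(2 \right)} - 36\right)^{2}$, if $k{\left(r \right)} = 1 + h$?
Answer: $1444$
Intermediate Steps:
$k{\left(r \right)} = -2$ ($k{\left(r \right)} = 1 - 3 = -2$)
$\left(k{\left(2 \right)} - 36\right)^{2} = \left(-2 - 36\right)^{2} = \left(-38\right)^{2} = 1444$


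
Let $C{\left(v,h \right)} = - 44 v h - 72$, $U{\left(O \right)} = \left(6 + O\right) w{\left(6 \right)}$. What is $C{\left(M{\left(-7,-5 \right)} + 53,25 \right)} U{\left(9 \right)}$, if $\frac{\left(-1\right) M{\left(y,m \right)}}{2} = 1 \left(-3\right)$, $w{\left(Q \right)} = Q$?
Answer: $-5847480$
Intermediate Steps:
$M{\left(y,m \right)} = 6$ ($M{\left(y,m \right)} = - 2 \cdot 1 \left(-3\right) = \left(-2\right) \left(-3\right) = 6$)
$U{\left(O \right)} = 36 + 6 O$ ($U{\left(O \right)} = \left(6 + O\right) 6 = 36 + 6 O$)
$C{\left(v,h \right)} = -72 - 44 h v$ ($C{\left(v,h \right)} = - 44 h v - 72 = -72 - 44 h v$)
$C{\left(M{\left(-7,-5 \right)} + 53,25 \right)} U{\left(9 \right)} = \left(-72 - 1100 \left(6 + 53\right)\right) \left(36 + 6 \cdot 9\right) = \left(-72 - 1100 \cdot 59\right) \left(36 + 54\right) = \left(-72 - 64900\right) 90 = \left(-64972\right) 90 = -5847480$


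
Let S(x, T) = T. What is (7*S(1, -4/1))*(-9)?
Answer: 252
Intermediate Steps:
(7*S(1, -4/1))*(-9) = (7*(-4/1))*(-9) = (7*(-4*1))*(-9) = (7*(-4))*(-9) = -28*(-9) = 252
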